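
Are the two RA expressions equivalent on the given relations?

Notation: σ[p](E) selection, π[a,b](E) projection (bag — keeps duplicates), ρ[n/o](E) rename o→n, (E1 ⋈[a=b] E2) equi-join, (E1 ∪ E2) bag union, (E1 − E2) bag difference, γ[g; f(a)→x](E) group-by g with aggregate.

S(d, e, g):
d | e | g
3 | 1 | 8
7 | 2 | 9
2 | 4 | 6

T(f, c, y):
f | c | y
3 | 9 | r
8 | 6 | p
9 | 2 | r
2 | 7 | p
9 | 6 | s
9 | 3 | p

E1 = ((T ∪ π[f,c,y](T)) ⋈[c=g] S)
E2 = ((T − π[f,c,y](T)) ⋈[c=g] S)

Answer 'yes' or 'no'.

E1 row counts bottom-up:
  T → 6
  T → 6
  π[f,c,y](T) → 6
  (T ∪ π[f,c,y](T)) → 12
  S → 3
  ((T ∪ π[f,c,y](T)) ⋈[c=g] S) → 6
E2 row counts bottom-up:
  T → 6
  T → 6
  π[f,c,y](T) → 6
  (T − π[f,c,y](T)) → 0
  S → 3
  ((T − π[f,c,y](T)) ⋈[c=g] S) → 0

E1 result:
f | c | y | d | e | g
3 | 9 | r | 7 | 2 | 9
3 | 9 | r | 7 | 2 | 9
8 | 6 | p | 2 | 4 | 6
8 | 6 | p | 2 | 4 | 6
9 | 6 | s | 2 | 4 | 6
9 | 6 | s | 2 | 4 | 6
E2 result:
f | c | y | d | e | g
(0 rows)
Witness: (8, 6, 'p', 2, 4, 6) appears 2× in E1 but 0× in E2.

no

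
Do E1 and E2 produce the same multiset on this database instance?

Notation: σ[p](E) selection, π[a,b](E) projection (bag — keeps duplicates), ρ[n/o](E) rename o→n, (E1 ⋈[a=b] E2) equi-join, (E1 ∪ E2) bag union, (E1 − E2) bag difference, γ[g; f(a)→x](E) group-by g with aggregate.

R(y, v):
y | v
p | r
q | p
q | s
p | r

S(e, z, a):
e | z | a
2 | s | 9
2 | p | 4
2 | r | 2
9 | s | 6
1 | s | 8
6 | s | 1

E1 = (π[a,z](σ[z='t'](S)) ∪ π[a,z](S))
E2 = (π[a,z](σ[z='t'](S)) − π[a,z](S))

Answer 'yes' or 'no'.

E1 per-node cardinality:
  S → 6
  σ[z='t'](S) → 0
  π[a,z](σ[z='t'](S)) → 0
  S → 6
  π[a,z](S) → 6
  (π[a,z](σ[z='t'](S)) ∪ π[a,z](S)) → 6
E2 per-node cardinality:
  S → 6
  σ[z='t'](S) → 0
  π[a,z](σ[z='t'](S)) → 0
  S → 6
  π[a,z](S) → 6
  (π[a,z](σ[z='t'](S)) − π[a,z](S)) → 0

E1 result:
a | z
1 | s
2 | r
4 | p
6 | s
8 | s
9 | s
E2 result:
a | z
(0 rows)
Witness: (9, 's') appears 1× in E1 but 0× in E2.

no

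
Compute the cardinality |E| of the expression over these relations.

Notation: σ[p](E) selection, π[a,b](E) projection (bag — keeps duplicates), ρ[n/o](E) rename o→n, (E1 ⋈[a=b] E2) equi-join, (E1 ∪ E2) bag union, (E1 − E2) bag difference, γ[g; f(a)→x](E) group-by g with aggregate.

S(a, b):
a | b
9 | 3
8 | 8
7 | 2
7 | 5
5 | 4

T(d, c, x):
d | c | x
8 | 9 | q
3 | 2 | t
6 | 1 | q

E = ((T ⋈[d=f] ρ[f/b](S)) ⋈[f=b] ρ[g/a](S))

Row counts bottom-up:
  T → 3
  S → 5
  ρ[f/b](S) → 5
  (T ⋈[d=f] ρ[f/b](S)) → 2
  S → 5
  ρ[g/a](S) → 5
  ((T ⋈[d=f] ρ[f/b](S)) ⋈[f=b] ρ[g/a](S)) → 2

|E| = 2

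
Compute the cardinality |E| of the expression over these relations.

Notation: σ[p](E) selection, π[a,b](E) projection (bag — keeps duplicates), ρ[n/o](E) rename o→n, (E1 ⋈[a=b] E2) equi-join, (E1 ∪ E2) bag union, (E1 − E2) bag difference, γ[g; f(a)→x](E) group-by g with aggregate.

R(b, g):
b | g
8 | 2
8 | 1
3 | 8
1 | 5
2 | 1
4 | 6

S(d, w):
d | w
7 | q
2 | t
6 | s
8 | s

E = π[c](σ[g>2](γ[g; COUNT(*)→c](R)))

Per-node cardinality:
  R → 6
  γ[g; COUNT(*)→c](R) → 5
  σ[g>2](γ[g; COUNT(*)→c](R)) → 3
  π[c](σ[g>2](γ[g; COUNT(*)→c](R))) → 3

|E| = 3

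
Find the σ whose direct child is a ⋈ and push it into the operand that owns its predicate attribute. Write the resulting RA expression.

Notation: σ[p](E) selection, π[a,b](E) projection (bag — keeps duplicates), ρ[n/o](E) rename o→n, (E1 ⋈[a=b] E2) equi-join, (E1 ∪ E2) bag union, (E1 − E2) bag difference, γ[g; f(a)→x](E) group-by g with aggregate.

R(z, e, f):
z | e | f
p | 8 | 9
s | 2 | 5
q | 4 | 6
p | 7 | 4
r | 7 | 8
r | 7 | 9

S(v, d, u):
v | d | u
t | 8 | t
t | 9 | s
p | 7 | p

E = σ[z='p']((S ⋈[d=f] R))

σ filters on z, owned by the right side.
E' = (S ⋈[d=f] σ[z='p'](R))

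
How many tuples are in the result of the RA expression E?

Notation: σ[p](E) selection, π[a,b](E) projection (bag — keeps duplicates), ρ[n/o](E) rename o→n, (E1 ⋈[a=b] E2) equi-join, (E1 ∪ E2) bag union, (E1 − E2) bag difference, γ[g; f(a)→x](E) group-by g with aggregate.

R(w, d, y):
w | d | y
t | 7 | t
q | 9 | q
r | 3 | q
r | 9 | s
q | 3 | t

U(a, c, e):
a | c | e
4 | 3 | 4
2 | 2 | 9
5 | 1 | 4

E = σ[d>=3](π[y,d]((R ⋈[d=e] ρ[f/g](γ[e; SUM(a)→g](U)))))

Per-node cardinality:
  R → 5
  U → 3
  γ[e; SUM(a)→g](U) → 2
  ρ[f/g](γ[e; SUM(a)→g](U)) → 2
  (R ⋈[d=e] ρ[f/g](γ[e; SUM(a)→g](U))) → 2
  π[y,d]((R ⋈[d=e] ρ[f/g](γ[e; SUM(a)→g](U)))) → 2
  σ[d>=3](π[y,d]((R ⋈[d=e] ρ[f/g](γ[e; SUM(a)→g](U))))) → 2

|E| = 2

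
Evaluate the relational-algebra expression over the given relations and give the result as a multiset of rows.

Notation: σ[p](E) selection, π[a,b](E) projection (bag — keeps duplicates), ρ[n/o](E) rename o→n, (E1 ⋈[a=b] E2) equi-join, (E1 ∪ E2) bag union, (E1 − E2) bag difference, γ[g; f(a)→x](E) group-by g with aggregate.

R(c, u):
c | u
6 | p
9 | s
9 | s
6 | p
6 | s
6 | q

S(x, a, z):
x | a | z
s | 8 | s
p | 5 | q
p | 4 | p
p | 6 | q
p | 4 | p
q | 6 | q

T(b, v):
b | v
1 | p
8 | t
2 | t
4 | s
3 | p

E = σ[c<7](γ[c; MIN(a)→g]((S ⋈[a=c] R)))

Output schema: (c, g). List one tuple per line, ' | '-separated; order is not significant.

Per-node cardinality:
  S → 6
  R → 6
  (S ⋈[a=c] R) → 8
  γ[c; MIN(a)→g]((S ⋈[a=c] R)) → 1
  σ[c<7](γ[c; MIN(a)→g]((S ⋈[a=c] R))) → 1

== RESULT ==
c | g
6 | 6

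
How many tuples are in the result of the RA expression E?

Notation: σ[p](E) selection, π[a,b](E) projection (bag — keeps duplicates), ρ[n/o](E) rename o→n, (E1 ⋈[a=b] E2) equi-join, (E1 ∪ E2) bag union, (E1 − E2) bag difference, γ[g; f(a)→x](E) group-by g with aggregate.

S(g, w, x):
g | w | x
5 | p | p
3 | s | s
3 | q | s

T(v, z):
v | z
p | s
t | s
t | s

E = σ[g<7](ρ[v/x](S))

Per-node cardinality:
  S → 3
  ρ[v/x](S) → 3
  σ[g<7](ρ[v/x](S)) → 3

|E| = 3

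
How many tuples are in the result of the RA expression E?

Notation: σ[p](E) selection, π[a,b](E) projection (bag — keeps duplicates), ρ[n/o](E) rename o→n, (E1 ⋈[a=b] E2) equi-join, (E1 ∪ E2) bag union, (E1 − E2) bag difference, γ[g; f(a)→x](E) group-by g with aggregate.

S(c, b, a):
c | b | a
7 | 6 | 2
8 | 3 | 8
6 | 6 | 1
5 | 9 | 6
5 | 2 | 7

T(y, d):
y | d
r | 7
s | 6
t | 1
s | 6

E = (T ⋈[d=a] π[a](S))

Stepwise |·|:
  T → 4
  S → 5
  π[a](S) → 5
  (T ⋈[d=a] π[a](S)) → 4

|E| = 4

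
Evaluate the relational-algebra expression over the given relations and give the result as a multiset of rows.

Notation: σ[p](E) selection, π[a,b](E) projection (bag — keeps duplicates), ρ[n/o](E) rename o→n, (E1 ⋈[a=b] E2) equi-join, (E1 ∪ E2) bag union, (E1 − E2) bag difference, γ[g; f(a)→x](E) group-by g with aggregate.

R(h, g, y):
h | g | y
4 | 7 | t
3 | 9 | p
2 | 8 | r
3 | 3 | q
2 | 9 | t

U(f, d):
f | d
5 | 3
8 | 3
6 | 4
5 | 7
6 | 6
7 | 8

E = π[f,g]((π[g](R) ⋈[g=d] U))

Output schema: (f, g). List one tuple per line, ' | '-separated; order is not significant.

Row counts bottom-up:
  R → 5
  π[g](R) → 5
  U → 6
  (π[g](R) ⋈[g=d] U) → 4
  π[f,g]((π[g](R) ⋈[g=d] U)) → 4

== RESULT ==
f | g
5 | 3
5 | 7
7 | 8
8 | 3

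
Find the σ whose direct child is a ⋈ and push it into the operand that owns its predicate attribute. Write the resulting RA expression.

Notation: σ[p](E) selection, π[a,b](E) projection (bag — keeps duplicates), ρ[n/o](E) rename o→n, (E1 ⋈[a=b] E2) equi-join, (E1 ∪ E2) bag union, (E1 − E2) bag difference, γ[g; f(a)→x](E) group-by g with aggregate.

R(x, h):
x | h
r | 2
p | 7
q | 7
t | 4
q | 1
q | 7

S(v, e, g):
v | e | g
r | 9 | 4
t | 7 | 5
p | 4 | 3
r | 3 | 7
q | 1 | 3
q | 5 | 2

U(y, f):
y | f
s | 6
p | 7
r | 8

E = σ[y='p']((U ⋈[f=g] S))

σ filters on y, owned by the left side.
E' = (σ[y='p'](U) ⋈[f=g] S)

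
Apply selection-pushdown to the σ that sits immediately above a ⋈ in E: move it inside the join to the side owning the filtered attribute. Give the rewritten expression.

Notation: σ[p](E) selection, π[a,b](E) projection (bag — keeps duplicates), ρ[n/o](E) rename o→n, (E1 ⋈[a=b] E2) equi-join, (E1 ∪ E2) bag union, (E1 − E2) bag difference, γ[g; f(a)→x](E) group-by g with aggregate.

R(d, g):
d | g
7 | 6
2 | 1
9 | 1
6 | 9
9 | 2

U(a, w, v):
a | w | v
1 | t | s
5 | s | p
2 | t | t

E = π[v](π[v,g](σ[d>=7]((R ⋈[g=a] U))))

σ filters on d, owned by the left side.
E' = π[v](π[v,g]((σ[d>=7](R) ⋈[g=a] U)))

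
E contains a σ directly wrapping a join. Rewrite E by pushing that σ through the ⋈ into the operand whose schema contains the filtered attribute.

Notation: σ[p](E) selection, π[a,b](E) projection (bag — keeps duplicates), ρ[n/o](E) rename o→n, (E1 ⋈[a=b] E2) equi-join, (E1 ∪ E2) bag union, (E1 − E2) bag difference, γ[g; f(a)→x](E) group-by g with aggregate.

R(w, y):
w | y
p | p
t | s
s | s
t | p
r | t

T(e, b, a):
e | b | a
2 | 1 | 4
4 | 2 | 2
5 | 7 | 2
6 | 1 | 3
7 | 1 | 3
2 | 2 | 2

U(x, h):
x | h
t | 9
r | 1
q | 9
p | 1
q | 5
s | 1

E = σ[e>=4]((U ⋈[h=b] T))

σ filters on e, owned by the right side.
E' = (U ⋈[h=b] σ[e>=4](T))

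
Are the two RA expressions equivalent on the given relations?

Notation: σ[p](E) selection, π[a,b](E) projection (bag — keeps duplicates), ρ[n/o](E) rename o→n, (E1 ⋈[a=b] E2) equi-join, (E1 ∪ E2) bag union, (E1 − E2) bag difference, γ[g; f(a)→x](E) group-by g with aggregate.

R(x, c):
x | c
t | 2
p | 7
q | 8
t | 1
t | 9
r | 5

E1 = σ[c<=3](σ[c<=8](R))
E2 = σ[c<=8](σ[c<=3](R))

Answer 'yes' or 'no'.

E1 row counts bottom-up:
  R → 6
  σ[c<=8](R) → 5
  σ[c<=3](σ[c<=8](R)) → 2
E2 row counts bottom-up:
  R → 6
  σ[c<=3](R) → 2
  σ[c<=8](σ[c<=3](R)) → 2

E1 and E2 produce the same multiset:
x | c
t | 1
t | 2

yes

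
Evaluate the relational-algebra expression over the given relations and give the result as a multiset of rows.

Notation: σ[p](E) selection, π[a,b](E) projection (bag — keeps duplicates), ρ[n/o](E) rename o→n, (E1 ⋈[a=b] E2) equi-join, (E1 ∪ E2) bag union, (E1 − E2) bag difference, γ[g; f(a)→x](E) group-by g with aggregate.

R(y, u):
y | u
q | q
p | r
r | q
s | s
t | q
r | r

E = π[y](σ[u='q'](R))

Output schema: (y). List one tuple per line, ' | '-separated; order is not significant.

Row counts bottom-up:
  R → 6
  σ[u='q'](R) → 3
  π[y](σ[u='q'](R)) → 3

== RESULT ==
y
q
r
t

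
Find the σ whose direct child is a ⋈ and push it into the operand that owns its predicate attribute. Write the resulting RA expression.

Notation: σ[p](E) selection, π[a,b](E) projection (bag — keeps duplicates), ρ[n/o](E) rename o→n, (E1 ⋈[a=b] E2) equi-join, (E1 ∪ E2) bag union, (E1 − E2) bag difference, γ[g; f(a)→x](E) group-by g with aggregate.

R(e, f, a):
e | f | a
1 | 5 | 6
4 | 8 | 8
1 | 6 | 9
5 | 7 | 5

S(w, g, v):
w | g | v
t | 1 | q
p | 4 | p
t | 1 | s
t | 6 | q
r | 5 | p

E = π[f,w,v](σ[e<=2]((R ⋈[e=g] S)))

σ filters on e, owned by the left side.
E' = π[f,w,v]((σ[e<=2](R) ⋈[e=g] S))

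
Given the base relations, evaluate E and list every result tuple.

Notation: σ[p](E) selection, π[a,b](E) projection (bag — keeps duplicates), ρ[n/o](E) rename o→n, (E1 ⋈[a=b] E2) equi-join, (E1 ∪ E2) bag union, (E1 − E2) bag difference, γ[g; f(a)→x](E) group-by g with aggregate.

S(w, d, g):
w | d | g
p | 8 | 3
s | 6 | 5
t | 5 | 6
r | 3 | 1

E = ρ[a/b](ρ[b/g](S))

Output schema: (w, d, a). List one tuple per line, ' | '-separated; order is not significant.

Row counts bottom-up:
  S → 4
  ρ[b/g](S) → 4
  ρ[a/b](ρ[b/g](S)) → 4

== RESULT ==
w | d | a
p | 8 | 3
r | 3 | 1
s | 6 | 5
t | 5 | 6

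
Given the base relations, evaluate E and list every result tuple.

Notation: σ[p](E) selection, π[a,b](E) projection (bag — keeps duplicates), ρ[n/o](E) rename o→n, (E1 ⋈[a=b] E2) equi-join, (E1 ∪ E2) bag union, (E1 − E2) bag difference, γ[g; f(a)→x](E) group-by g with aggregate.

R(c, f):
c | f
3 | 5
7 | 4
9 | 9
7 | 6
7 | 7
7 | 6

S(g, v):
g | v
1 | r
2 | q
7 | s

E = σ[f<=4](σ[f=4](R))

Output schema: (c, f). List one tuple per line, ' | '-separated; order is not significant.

Per-node cardinality:
  R → 6
  σ[f=4](R) → 1
  σ[f<=4](σ[f=4](R)) → 1

== RESULT ==
c | f
7 | 4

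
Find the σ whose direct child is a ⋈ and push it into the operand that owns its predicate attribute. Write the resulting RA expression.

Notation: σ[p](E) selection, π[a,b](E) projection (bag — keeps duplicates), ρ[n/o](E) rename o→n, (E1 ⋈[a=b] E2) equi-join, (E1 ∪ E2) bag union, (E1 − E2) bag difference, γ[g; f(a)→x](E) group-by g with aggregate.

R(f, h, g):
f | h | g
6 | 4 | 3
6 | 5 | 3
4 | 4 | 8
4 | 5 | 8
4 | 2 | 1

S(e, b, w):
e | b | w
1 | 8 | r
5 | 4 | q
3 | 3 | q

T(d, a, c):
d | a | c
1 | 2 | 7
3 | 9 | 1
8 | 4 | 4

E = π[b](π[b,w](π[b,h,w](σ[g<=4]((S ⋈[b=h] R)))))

σ filters on g, owned by the right side.
E' = π[b](π[b,w](π[b,h,w]((S ⋈[b=h] σ[g<=4](R)))))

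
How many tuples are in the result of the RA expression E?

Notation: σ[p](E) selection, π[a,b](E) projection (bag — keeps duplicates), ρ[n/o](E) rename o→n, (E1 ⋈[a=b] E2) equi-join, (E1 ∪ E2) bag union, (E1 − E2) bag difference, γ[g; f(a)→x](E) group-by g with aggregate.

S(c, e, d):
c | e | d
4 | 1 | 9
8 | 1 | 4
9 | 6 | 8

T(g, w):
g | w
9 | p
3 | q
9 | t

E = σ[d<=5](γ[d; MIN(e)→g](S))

Stepwise |·|:
  S → 3
  γ[d; MIN(e)→g](S) → 3
  σ[d<=5](γ[d; MIN(e)→g](S)) → 1

|E| = 1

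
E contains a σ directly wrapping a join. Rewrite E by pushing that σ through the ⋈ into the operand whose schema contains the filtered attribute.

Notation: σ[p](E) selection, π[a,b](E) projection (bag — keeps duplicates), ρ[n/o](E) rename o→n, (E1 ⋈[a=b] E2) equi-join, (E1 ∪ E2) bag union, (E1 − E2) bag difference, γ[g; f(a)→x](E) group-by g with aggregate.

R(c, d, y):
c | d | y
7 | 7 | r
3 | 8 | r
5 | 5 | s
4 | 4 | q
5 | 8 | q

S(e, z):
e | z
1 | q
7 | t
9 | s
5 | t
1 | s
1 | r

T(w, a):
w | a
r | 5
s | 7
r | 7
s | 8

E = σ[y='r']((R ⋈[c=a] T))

σ filters on y, owned by the left side.
E' = (σ[y='r'](R) ⋈[c=a] T)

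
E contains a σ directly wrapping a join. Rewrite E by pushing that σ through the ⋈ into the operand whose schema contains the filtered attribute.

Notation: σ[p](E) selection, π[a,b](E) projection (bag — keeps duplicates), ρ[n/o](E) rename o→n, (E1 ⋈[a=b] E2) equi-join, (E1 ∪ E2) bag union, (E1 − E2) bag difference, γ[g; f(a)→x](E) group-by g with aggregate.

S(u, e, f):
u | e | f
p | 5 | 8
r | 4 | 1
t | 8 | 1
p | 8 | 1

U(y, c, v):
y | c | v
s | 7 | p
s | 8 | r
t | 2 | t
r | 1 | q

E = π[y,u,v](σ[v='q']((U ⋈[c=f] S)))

σ filters on v, owned by the left side.
E' = π[y,u,v]((σ[v='q'](U) ⋈[c=f] S))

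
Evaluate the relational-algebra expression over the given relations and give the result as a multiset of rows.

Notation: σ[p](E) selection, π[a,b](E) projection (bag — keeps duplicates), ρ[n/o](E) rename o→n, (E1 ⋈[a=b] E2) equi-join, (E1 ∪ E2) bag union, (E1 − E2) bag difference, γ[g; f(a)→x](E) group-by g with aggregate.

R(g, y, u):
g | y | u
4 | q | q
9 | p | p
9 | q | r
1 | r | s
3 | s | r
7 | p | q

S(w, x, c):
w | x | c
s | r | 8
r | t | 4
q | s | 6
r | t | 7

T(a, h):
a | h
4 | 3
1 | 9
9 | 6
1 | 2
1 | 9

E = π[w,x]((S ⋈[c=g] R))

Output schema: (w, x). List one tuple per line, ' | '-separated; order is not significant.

Subexpression sizes:
  S → 4
  R → 6
  (S ⋈[c=g] R) → 2
  π[w,x]((S ⋈[c=g] R)) → 2

== RESULT ==
w | x
r | t
r | t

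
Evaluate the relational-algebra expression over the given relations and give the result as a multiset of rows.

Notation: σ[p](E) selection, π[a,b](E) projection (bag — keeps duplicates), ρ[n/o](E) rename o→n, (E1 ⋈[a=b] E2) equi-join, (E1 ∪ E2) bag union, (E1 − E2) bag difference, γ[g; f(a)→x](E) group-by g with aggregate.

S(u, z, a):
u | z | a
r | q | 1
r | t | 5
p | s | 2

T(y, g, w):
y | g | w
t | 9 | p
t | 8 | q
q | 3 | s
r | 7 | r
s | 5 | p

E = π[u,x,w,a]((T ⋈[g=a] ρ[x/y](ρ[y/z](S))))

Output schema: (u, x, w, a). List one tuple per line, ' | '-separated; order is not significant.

Stepwise |·|:
  T → 5
  S → 3
  ρ[y/z](S) → 3
  ρ[x/y](ρ[y/z](S)) → 3
  (T ⋈[g=a] ρ[x/y](ρ[y/z](S))) → 1
  π[u,x,w,a]((T ⋈[g=a] ρ[x/y](ρ[y/z](S)))) → 1

== RESULT ==
u | x | w | a
r | t | p | 5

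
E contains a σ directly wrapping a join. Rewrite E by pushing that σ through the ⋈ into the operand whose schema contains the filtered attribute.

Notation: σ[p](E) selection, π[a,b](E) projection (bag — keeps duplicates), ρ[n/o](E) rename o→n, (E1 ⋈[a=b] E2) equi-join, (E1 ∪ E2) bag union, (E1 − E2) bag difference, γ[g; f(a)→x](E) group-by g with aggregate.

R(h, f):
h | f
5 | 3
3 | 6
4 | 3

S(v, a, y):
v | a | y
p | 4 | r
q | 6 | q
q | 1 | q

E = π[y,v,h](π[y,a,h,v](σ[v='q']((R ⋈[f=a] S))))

σ filters on v, owned by the right side.
E' = π[y,v,h](π[y,a,h,v]((R ⋈[f=a] σ[v='q'](S))))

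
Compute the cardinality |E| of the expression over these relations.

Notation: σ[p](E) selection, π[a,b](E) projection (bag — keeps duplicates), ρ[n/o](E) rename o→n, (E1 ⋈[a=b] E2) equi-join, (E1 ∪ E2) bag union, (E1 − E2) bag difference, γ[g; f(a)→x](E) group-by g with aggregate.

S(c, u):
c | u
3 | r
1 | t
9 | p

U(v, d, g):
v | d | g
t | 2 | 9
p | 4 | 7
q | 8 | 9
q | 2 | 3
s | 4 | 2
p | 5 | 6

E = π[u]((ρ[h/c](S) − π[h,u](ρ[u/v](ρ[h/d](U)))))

Row counts bottom-up:
  S → 3
  ρ[h/c](S) → 3
  U → 6
  ρ[h/d](U) → 6
  ρ[u/v](ρ[h/d](U)) → 6
  π[h,u](ρ[u/v](ρ[h/d](U))) → 6
  (ρ[h/c](S) − π[h,u](ρ[u/v](ρ[h/d](U)))) → 3
  π[u]((ρ[h/c](S) − π[h,u](ρ[u/v](ρ[h/d](U))))) → 3

|E| = 3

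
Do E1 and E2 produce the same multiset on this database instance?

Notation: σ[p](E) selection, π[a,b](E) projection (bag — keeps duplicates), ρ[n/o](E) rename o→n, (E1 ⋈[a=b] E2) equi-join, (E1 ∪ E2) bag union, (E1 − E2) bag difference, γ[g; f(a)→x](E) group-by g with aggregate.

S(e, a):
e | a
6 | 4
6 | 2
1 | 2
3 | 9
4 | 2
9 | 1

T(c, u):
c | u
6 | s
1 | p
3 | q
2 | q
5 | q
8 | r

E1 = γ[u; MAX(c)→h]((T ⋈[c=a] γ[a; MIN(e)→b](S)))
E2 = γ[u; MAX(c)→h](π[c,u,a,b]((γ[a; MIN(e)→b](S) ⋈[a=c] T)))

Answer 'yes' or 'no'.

E1 subexpression sizes:
  T → 6
  S → 6
  γ[a; MIN(e)→b](S) → 4
  (T ⋈[c=a] γ[a; MIN(e)→b](S)) → 2
  γ[u; MAX(c)→h]((T ⋈[c=a] γ[a; MIN(e)→b](S))) → 2
E2 subexpression sizes:
  S → 6
  γ[a; MIN(e)→b](S) → 4
  T → 6
  (γ[a; MIN(e)→b](S) ⋈[a=c] T) → 2
  π[c,u,a,b]((γ[a; MIN(e)→b](S) ⋈[a=c] T)) → 2
  γ[u; MAX(c)→h](π[c,u,a,b]((γ[a; MIN(e)→b](S) ⋈[a=c] T))) → 2

E1 and E2 produce the same multiset:
u | h
p | 1
q | 2

yes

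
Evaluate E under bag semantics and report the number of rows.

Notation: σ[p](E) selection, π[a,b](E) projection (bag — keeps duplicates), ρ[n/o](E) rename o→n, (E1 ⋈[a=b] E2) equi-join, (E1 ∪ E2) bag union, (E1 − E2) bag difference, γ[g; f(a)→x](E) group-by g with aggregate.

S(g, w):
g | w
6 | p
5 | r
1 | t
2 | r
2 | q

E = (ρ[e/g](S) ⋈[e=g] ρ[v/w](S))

Per-node cardinality:
  S → 5
  ρ[e/g](S) → 5
  S → 5
  ρ[v/w](S) → 5
  (ρ[e/g](S) ⋈[e=g] ρ[v/w](S)) → 7

|E| = 7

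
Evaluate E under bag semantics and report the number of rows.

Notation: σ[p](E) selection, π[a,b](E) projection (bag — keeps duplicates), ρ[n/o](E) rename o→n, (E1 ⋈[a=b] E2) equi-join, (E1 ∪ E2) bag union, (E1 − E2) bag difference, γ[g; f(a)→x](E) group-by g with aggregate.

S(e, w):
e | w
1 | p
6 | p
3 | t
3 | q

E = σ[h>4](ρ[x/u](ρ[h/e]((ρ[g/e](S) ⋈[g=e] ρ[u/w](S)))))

Stepwise |·|:
  S → 4
  ρ[g/e](S) → 4
  S → 4
  ρ[u/w](S) → 4
  (ρ[g/e](S) ⋈[g=e] ρ[u/w](S)) → 6
  ρ[h/e]((ρ[g/e](S) ⋈[g=e] ρ[u/w](S))) → 6
  ρ[x/u](ρ[h/e]((ρ[g/e](S) ⋈[g=e] ρ[u/w](S)))) → 6
  σ[h>4](ρ[x/u](ρ[h/e]((ρ[g/e](S) ⋈[g=e] ρ[u/w](S))))) → 1

|E| = 1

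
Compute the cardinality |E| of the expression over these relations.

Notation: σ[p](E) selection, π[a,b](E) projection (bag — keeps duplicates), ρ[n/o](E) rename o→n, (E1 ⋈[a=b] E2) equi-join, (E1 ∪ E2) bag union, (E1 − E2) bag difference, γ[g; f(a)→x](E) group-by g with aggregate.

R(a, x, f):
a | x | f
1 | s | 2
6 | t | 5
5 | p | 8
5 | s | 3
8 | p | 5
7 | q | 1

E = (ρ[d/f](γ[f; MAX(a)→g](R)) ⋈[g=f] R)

Row counts bottom-up:
  R → 6
  γ[f; MAX(a)→g](R) → 5
  ρ[d/f](γ[f; MAX(a)→g](R)) → 5
  R → 6
  (ρ[d/f](γ[f; MAX(a)→g](R)) ⋈[g=f] R) → 6

|E| = 6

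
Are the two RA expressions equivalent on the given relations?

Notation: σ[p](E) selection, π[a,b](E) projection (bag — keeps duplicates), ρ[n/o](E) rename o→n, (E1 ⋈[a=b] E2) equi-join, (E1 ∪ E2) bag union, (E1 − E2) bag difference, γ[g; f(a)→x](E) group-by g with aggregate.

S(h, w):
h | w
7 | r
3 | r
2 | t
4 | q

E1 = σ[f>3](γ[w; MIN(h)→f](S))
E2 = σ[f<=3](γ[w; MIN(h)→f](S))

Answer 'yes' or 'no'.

E1 subexpression sizes:
  S → 4
  γ[w; MIN(h)→f](S) → 3
  σ[f>3](γ[w; MIN(h)→f](S)) → 1
E2 subexpression sizes:
  S → 4
  γ[w; MIN(h)→f](S) → 3
  σ[f<=3](γ[w; MIN(h)→f](S)) → 2

E1 result:
w | f
q | 4
E2 result:
w | f
r | 3
t | 2
Witness: ('q', 4) appears 1× in E1 but 0× in E2.

no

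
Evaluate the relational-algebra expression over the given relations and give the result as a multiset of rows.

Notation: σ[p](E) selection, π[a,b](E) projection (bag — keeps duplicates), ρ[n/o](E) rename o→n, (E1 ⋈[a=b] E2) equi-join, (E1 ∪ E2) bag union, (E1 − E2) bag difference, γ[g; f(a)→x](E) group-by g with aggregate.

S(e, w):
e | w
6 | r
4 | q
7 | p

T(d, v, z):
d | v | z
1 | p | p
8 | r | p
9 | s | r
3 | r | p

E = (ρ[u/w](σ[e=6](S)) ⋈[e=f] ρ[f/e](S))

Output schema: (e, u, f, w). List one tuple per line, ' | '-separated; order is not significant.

Subexpression sizes:
  S → 3
  σ[e=6](S) → 1
  ρ[u/w](σ[e=6](S)) → 1
  S → 3
  ρ[f/e](S) → 3
  (ρ[u/w](σ[e=6](S)) ⋈[e=f] ρ[f/e](S)) → 1

== RESULT ==
e | u | f | w
6 | r | 6 | r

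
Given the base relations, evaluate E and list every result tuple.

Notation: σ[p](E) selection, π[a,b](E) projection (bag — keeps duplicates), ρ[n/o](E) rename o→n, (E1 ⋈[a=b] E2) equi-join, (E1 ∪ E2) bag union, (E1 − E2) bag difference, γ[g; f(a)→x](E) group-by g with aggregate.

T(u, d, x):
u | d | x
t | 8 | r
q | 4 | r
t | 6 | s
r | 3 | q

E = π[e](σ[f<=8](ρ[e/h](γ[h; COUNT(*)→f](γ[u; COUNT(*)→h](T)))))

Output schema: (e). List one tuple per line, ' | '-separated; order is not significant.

Row counts bottom-up:
  T → 4
  γ[u; COUNT(*)→h](T) → 3
  γ[h; COUNT(*)→f](γ[u; COUNT(*)→h](T)) → 2
  ρ[e/h](γ[h; COUNT(*)→f](γ[u; COUNT(*)→h](T))) → 2
  σ[f<=8](ρ[e/h](γ[h; COUNT(*)→f](γ[u; COUNT(*)→h](T)))) → 2
  π[e](σ[f<=8](ρ[e/h](γ[h; COUNT(*)→f](γ[u; COUNT(*)→h](T))))) → 2

== RESULT ==
e
1
2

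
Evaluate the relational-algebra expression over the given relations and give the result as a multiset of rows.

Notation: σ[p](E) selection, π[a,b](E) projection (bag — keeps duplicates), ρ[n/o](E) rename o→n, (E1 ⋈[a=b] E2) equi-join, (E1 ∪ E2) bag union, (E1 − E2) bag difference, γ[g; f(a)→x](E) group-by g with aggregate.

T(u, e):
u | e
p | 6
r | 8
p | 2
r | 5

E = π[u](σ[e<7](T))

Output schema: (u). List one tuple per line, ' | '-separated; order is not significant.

Stepwise |·|:
  T → 4
  σ[e<7](T) → 3
  π[u](σ[e<7](T)) → 3

== RESULT ==
u
p
p
r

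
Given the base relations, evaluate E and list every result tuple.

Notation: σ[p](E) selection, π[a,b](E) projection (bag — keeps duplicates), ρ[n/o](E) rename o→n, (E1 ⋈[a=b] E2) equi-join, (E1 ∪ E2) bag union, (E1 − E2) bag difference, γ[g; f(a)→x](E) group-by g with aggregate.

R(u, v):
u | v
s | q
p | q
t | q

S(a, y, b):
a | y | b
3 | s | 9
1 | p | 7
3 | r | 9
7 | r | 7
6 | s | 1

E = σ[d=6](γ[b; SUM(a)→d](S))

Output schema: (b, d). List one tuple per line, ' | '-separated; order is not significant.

Stepwise |·|:
  S → 5
  γ[b; SUM(a)→d](S) → 3
  σ[d=6](γ[b; SUM(a)→d](S)) → 2

== RESULT ==
b | d
1 | 6
9 | 6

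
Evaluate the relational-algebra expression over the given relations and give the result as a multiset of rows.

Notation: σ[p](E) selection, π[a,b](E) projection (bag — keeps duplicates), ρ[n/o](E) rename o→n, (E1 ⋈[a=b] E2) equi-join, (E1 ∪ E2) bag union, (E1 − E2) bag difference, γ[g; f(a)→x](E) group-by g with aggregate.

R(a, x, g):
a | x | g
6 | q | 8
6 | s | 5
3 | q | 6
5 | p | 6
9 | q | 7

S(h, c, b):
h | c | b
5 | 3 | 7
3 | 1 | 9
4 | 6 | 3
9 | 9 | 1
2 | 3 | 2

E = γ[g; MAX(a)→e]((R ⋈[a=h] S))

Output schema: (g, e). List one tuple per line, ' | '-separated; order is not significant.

Subexpression sizes:
  R → 5
  S → 5
  (R ⋈[a=h] S) → 3
  γ[g; MAX(a)→e]((R ⋈[a=h] S)) → 2

== RESULT ==
g | e
6 | 5
7 | 9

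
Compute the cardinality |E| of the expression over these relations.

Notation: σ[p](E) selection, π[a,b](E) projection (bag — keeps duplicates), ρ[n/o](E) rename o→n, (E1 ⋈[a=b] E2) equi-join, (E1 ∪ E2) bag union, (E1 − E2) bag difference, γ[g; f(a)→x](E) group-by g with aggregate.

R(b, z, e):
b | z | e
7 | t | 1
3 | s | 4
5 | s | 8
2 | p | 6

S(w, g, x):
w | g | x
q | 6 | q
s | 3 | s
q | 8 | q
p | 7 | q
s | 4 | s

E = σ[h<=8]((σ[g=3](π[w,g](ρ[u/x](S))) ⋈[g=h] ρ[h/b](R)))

Stepwise |·|:
  S → 5
  ρ[u/x](S) → 5
  π[w,g](ρ[u/x](S)) → 5
  σ[g=3](π[w,g](ρ[u/x](S))) → 1
  R → 4
  ρ[h/b](R) → 4
  (σ[g=3](π[w,g](ρ[u/x](S))) ⋈[g=h] ρ[h/b](R)) → 1
  σ[h<=8]((σ[g=3](π[w,g](ρ[u/x](S))) ⋈[g=h] ρ[h/b](R))) → 1

|E| = 1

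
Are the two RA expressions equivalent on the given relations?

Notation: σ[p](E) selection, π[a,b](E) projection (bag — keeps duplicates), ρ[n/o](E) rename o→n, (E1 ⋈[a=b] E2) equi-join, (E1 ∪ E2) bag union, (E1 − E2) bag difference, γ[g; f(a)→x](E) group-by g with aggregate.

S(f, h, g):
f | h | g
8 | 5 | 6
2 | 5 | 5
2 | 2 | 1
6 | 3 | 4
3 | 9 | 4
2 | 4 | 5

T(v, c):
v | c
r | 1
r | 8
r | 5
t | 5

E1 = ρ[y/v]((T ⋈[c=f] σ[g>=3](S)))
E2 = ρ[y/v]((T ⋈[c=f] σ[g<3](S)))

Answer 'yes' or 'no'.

E1 row counts bottom-up:
  T → 4
  S → 6
  σ[g>=3](S) → 5
  (T ⋈[c=f] σ[g>=3](S)) → 1
  ρ[y/v]((T ⋈[c=f] σ[g>=3](S))) → 1
E2 row counts bottom-up:
  T → 4
  S → 6
  σ[g<3](S) → 1
  (T ⋈[c=f] σ[g<3](S)) → 0
  ρ[y/v]((T ⋈[c=f] σ[g<3](S))) → 0

E1 result:
y | c | f | h | g
r | 8 | 8 | 5 | 6
E2 result:
y | c | f | h | g
(0 rows)
Witness: ('r', 8, 8, 5, 6) appears 1× in E1 but 0× in E2.

no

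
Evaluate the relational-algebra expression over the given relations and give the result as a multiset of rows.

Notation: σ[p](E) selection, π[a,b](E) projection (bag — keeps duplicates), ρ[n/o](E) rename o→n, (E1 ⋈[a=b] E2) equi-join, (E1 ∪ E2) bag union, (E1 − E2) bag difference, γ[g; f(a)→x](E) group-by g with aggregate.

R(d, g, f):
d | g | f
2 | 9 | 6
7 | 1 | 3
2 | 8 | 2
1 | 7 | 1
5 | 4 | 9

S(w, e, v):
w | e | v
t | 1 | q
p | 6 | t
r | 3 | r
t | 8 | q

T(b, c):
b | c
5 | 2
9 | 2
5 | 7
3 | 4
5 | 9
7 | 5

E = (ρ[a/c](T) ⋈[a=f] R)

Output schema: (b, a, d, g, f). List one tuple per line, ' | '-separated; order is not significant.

Stepwise |·|:
  T → 6
  ρ[a/c](T) → 6
  R → 5
  (ρ[a/c](T) ⋈[a=f] R) → 3

== RESULT ==
b | a | d | g | f
5 | 2 | 2 | 8 | 2
5 | 9 | 5 | 4 | 9
9 | 2 | 2 | 8 | 2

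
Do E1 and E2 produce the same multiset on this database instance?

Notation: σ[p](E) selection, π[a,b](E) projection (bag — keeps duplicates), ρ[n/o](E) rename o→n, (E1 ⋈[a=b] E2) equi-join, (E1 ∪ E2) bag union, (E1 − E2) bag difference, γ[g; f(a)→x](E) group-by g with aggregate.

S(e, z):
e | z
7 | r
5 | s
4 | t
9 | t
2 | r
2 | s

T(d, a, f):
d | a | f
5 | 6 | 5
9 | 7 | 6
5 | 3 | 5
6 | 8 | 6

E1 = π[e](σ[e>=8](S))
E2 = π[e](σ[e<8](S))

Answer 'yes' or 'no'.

E1 per-node cardinality:
  S → 6
  σ[e>=8](S) → 1
  π[e](σ[e>=8](S)) → 1
E2 per-node cardinality:
  S → 6
  σ[e<8](S) → 5
  π[e](σ[e<8](S)) → 5

E1 result:
e
9
E2 result:
e
2
2
4
5
7
Witness: (7,) appears 0× in E1 but 1× in E2.

no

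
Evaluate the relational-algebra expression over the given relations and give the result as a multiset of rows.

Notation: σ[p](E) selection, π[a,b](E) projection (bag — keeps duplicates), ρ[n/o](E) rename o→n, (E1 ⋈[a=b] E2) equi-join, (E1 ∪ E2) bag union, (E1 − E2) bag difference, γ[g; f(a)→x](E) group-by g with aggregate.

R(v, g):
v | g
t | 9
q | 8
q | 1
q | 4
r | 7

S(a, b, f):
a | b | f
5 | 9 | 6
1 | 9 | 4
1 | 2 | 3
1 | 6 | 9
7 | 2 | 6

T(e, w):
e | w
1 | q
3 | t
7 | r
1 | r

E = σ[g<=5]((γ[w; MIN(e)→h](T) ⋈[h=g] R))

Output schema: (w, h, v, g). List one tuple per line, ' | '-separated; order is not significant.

Row counts bottom-up:
  T → 4
  γ[w; MIN(e)→h](T) → 3
  R → 5
  (γ[w; MIN(e)→h](T) ⋈[h=g] R) → 2
  σ[g<=5]((γ[w; MIN(e)→h](T) ⋈[h=g] R)) → 2

== RESULT ==
w | h | v | g
q | 1 | q | 1
r | 1 | q | 1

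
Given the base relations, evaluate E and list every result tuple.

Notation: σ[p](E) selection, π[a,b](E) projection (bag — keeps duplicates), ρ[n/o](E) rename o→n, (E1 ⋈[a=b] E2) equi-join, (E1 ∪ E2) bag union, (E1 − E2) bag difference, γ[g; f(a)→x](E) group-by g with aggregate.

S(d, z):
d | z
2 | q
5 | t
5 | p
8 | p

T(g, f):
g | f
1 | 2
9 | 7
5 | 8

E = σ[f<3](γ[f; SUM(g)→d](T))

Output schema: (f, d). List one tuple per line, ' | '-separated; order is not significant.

Stepwise |·|:
  T → 3
  γ[f; SUM(g)→d](T) → 3
  σ[f<3](γ[f; SUM(g)→d](T)) → 1

== RESULT ==
f | d
2 | 1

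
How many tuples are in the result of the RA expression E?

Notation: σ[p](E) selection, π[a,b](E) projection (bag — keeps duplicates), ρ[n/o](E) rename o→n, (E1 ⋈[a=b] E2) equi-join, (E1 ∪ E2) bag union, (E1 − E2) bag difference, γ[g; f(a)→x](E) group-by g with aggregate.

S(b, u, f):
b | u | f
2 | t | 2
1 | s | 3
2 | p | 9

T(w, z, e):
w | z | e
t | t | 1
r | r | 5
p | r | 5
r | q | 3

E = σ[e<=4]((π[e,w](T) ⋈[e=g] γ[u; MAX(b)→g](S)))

Row counts bottom-up:
  T → 4
  π[e,w](T) → 4
  S → 3
  γ[u; MAX(b)→g](S) → 3
  (π[e,w](T) ⋈[e=g] γ[u; MAX(b)→g](S)) → 1
  σ[e<=4]((π[e,w](T) ⋈[e=g] γ[u; MAX(b)→g](S))) → 1

|E| = 1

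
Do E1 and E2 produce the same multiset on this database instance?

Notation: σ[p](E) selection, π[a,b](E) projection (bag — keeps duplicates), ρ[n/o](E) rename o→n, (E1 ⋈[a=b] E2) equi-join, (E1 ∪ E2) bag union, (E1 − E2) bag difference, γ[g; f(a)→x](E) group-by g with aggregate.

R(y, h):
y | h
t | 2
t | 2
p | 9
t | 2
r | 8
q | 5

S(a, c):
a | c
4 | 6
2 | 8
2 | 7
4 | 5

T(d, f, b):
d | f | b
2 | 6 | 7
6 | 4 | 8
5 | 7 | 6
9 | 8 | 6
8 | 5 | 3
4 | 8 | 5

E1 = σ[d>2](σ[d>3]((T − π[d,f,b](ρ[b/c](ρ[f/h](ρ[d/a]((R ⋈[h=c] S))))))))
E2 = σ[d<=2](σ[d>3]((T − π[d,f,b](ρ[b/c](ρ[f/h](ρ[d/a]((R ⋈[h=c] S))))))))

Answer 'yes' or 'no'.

E1 stepwise |·|:
  T → 6
  R → 6
  S → 4
  (R ⋈[h=c] S) → 2
  ρ[d/a]((R ⋈[h=c] S)) → 2
  ρ[f/h](ρ[d/a]((R ⋈[h=c] S))) → 2
  ρ[b/c](ρ[f/h](ρ[d/a]((R ⋈[h=c] S)))) → 2
  π[d,f,b](ρ[b/c](ρ[f/h](ρ[d/a]((R ⋈[h=c] S))))) → 2
  (T − π[d,f,b](ρ[b/c](ρ[f/h](ρ[d/a]((R ⋈[h=c] S)))))) → 6
  σ[d>3]((T − π[d,f,b](ρ[b/c](ρ[f/h](ρ[d/a]((R ⋈[h=c] S))))))) → 5
  σ[d>2](σ[d>3]((T − π[d,f,b](ρ[b/c](ρ[f/h](ρ[d/a]((R ⋈[h=c] S)))))))) → 5
E2 stepwise |·|:
  T → 6
  R → 6
  S → 4
  (R ⋈[h=c] S) → 2
  ρ[d/a]((R ⋈[h=c] S)) → 2
  ρ[f/h](ρ[d/a]((R ⋈[h=c] S))) → 2
  ρ[b/c](ρ[f/h](ρ[d/a]((R ⋈[h=c] S)))) → 2
  π[d,f,b](ρ[b/c](ρ[f/h](ρ[d/a]((R ⋈[h=c] S))))) → 2
  (T − π[d,f,b](ρ[b/c](ρ[f/h](ρ[d/a]((R ⋈[h=c] S)))))) → 6
  σ[d>3]((T − π[d,f,b](ρ[b/c](ρ[f/h](ρ[d/a]((R ⋈[h=c] S))))))) → 5
  σ[d<=2](σ[d>3]((T − π[d,f,b](ρ[b/c](ρ[f/h](ρ[d/a]((R ⋈[h=c] S)))))))) → 0

E1 result:
d | f | b
4 | 8 | 5
5 | 7 | 6
6 | 4 | 8
8 | 5 | 3
9 | 8 | 6
E2 result:
d | f | b
(0 rows)
Witness: (5, 7, 6) appears 1× in E1 but 0× in E2.

no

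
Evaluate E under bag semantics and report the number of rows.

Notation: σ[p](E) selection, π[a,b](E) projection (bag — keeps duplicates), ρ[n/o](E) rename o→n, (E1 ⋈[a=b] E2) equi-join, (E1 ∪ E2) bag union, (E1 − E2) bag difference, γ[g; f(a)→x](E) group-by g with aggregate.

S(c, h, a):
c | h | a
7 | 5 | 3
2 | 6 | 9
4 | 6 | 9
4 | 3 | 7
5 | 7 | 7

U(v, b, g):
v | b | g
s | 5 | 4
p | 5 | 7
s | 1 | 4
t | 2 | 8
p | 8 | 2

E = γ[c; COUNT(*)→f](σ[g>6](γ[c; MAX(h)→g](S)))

Per-node cardinality:
  S → 5
  γ[c; MAX(h)→g](S) → 4
  σ[g>6](γ[c; MAX(h)→g](S)) → 1
  γ[c; COUNT(*)→f](σ[g>6](γ[c; MAX(h)→g](S))) → 1

|E| = 1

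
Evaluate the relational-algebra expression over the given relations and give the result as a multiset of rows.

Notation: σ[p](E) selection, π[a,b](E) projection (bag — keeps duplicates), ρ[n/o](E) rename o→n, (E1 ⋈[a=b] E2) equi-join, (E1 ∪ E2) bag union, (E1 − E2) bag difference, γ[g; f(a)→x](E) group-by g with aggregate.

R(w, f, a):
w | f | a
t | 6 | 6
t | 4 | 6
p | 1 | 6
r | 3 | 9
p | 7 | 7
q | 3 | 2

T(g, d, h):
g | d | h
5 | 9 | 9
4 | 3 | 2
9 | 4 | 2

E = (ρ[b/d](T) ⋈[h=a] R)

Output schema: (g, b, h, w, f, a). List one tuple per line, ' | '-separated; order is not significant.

Per-node cardinality:
  T → 3
  ρ[b/d](T) → 3
  R → 6
  (ρ[b/d](T) ⋈[h=a] R) → 3

== RESULT ==
g | b | h | w | f | a
4 | 3 | 2 | q | 3 | 2
5 | 9 | 9 | r | 3 | 9
9 | 4 | 2 | q | 3 | 2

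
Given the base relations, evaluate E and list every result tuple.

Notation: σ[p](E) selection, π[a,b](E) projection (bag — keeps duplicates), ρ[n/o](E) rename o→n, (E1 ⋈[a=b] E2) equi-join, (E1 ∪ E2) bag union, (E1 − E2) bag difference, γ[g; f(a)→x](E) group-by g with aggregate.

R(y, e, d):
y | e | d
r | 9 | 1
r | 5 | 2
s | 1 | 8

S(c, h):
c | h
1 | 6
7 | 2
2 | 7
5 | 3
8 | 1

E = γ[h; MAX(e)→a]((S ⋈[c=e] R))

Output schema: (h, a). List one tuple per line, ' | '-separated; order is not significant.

Row counts bottom-up:
  S → 5
  R → 3
  (S ⋈[c=e] R) → 2
  γ[h; MAX(e)→a]((S ⋈[c=e] R)) → 2

== RESULT ==
h | a
3 | 5
6 | 1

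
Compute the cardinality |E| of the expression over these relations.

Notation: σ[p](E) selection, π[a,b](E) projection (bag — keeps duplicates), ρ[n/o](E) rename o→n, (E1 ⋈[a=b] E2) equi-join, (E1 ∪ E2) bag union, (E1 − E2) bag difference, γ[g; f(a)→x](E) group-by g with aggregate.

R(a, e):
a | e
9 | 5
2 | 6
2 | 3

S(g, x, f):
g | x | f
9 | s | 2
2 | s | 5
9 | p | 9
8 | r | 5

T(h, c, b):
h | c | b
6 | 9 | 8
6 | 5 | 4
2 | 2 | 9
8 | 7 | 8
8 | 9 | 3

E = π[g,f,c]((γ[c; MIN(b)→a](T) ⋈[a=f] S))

Subexpression sizes:
  T → 5
  γ[c; MIN(b)→a](T) → 4
  S → 4
  (γ[c; MIN(b)→a](T) ⋈[a=f] S) → 1
  π[g,f,c]((γ[c; MIN(b)→a](T) ⋈[a=f] S)) → 1

|E| = 1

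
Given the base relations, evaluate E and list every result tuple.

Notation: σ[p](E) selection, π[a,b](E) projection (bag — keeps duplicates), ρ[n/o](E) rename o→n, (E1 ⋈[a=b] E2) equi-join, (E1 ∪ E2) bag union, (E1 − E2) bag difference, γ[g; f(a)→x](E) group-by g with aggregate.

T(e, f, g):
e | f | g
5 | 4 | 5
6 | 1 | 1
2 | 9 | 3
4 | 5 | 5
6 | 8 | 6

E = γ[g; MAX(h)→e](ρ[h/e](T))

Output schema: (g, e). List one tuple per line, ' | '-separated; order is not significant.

Stepwise |·|:
  T → 5
  ρ[h/e](T) → 5
  γ[g; MAX(h)→e](ρ[h/e](T)) → 4

== RESULT ==
g | e
1 | 6
3 | 2
5 | 5
6 | 6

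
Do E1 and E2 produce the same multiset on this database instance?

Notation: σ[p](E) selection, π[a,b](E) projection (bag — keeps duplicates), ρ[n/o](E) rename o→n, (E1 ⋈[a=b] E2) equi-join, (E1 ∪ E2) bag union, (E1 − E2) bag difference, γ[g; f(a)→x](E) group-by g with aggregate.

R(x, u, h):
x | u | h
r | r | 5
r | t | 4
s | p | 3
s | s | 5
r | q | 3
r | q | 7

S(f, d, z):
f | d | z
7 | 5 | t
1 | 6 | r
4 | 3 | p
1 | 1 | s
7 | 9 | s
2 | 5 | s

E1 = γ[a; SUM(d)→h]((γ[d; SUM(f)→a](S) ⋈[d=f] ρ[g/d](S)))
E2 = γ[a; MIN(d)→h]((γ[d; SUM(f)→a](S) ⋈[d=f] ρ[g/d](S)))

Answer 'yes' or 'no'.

E1 subexpression sizes:
  S → 6
  γ[d; SUM(f)→a](S) → 5
  S → 6
  ρ[g/d](S) → 6
  (γ[d; SUM(f)→a](S) ⋈[d=f] ρ[g/d](S)) → 2
  γ[a; SUM(d)→h]((γ[d; SUM(f)→a](S) ⋈[d=f] ρ[g/d](S))) → 1
E2 subexpression sizes:
  S → 6
  γ[d; SUM(f)→a](S) → 5
  S → 6
  ρ[g/d](S) → 6
  (γ[d; SUM(f)→a](S) ⋈[d=f] ρ[g/d](S)) → 2
  γ[a; MIN(d)→h]((γ[d; SUM(f)→a](S) ⋈[d=f] ρ[g/d](S))) → 1

E1 result:
a | h
1 | 2
E2 result:
a | h
1 | 1
Witness: (1, 1) appears 0× in E1 but 1× in E2.

no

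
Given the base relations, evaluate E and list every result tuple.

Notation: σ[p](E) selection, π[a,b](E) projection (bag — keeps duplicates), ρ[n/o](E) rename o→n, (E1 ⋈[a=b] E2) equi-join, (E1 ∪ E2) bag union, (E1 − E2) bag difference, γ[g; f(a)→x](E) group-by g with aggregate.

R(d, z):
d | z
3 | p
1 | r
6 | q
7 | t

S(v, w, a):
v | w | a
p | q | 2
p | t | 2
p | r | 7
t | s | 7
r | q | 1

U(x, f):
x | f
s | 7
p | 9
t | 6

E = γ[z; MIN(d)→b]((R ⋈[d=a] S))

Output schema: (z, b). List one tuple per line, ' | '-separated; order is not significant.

Row counts bottom-up:
  R → 4
  S → 5
  (R ⋈[d=a] S) → 3
  γ[z; MIN(d)→b]((R ⋈[d=a] S)) → 2

== RESULT ==
z | b
r | 1
t | 7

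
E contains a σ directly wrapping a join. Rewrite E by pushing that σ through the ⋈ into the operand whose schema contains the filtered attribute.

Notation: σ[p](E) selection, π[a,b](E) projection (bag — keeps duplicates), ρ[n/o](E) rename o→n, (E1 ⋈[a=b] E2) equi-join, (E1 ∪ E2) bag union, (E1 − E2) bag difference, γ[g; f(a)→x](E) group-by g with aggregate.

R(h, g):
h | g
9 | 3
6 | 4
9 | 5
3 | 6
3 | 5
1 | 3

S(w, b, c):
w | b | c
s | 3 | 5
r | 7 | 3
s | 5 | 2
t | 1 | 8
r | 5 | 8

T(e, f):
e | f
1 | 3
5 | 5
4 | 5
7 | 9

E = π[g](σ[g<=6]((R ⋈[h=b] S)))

σ filters on g, owned by the left side.
E' = π[g]((σ[g<=6](R) ⋈[h=b] S))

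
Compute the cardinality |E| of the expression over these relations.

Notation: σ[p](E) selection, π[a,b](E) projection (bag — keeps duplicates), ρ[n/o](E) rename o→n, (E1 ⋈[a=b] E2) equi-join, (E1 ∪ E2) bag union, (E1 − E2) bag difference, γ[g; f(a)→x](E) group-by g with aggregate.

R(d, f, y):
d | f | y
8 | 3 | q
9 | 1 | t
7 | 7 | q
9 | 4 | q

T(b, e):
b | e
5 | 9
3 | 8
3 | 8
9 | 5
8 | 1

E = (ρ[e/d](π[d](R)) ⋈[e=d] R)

Stepwise |·|:
  R → 4
  π[d](R) → 4
  ρ[e/d](π[d](R)) → 4
  R → 4
  (ρ[e/d](π[d](R)) ⋈[e=d] R) → 6

|E| = 6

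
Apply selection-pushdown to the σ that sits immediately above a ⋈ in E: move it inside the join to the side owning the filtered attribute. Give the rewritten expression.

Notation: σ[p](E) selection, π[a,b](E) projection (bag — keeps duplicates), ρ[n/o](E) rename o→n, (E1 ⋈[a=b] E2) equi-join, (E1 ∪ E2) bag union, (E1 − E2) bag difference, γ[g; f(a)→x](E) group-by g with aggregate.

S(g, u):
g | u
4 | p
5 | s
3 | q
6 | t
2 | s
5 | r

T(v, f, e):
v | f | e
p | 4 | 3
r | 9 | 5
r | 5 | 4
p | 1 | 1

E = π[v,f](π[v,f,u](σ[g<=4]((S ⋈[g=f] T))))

σ filters on g, owned by the left side.
E' = π[v,f](π[v,f,u]((σ[g<=4](S) ⋈[g=f] T)))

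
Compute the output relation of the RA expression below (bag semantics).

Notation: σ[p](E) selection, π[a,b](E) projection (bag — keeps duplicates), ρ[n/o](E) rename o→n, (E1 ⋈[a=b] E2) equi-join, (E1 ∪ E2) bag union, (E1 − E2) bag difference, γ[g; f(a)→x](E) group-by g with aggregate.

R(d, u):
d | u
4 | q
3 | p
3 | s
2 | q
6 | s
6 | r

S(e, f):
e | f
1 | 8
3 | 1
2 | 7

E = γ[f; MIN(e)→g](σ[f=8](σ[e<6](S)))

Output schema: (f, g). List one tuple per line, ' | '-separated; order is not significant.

Per-node cardinality:
  S → 3
  σ[e<6](S) → 3
  σ[f=8](σ[e<6](S)) → 1
  γ[f; MIN(e)→g](σ[f=8](σ[e<6](S))) → 1

== RESULT ==
f | g
8 | 1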